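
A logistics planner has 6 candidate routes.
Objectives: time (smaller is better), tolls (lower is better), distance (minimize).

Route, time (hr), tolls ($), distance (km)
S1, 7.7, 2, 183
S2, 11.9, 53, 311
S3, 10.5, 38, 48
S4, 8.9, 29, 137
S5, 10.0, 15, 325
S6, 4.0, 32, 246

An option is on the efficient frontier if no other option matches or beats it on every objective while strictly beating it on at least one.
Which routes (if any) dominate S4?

none

S1: worse on distance (183 vs 137).
S2: worse on time (11.9 vs 8.9).
S3: worse on time (10.5 vs 8.9).
S5: worse on time (10.0 vs 8.9).
S6: worse on tolls (32 vs 29).
No option dominates S4.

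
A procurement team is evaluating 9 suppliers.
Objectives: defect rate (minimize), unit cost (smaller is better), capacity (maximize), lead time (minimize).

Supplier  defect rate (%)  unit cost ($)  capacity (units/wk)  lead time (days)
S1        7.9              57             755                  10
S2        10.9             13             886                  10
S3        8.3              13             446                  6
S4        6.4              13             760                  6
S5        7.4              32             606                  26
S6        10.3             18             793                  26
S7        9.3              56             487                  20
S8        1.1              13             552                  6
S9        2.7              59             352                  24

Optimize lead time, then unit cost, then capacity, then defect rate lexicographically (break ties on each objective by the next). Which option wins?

S4

First minimize lead time: best is 6, kept {S3, S4, S8}.
Then minimize unit cost: best is 13, kept {S3, S4, S8}.
Then maximize capacity: best is 760, kept {S4}.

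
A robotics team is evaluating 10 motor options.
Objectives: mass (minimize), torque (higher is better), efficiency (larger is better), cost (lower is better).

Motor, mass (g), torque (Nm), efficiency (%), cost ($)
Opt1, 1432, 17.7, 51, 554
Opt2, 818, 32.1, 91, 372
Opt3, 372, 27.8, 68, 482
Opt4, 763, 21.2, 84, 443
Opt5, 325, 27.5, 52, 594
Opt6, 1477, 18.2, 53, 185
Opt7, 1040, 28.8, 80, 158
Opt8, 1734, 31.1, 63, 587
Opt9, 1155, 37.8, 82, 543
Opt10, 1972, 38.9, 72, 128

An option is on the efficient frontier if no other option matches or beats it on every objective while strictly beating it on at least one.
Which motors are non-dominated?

Opt1: dominated by Opt2 (mass 818≤1432, torque 32.1≥17.7, efficiency 91≥51, cost 372≤554).
Opt2: not dominated (best efficiency).
Opt3: not dominated.
Opt4: not dominated.
Opt5: not dominated (best mass).
Opt6: dominated by Opt7 (mass 1040≤1477, torque 28.8≥18.2, efficiency 80≥53, cost 158≤185).
Opt7: not dominated.
Opt8: dominated by Opt2 (mass 818≤1734, torque 32.1≥31.1, efficiency 91≥63, cost 372≤587).
Opt9: not dominated.
Opt10: not dominated (best torque).

Opt2, Opt3, Opt4, Opt5, Opt7, Opt9, Opt10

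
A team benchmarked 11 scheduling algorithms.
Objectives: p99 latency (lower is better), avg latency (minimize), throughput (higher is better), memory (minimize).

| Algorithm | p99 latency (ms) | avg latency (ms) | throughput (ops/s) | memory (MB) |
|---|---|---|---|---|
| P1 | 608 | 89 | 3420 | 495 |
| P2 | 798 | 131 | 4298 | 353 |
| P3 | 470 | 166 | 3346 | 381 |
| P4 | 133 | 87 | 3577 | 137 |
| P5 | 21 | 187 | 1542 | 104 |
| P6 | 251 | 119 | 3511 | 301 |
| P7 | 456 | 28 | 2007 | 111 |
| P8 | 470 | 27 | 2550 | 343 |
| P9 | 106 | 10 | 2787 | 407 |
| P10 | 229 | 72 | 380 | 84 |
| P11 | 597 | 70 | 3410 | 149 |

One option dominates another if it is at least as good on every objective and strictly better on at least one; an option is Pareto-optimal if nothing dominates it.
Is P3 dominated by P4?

Yes

P4 vs P3: p99 latency 133≤470, avg latency 87≤166, throughput 3577≥3346, memory 137≤381 — P4 is at least as good on every objective with at least one strict improvement.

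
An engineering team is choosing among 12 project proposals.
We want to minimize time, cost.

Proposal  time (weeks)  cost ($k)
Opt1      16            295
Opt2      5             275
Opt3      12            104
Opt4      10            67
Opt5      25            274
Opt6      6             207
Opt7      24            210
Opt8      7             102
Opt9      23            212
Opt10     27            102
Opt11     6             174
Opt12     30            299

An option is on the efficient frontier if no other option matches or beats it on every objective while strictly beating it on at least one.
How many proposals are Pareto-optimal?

4

Opt1: dominated by Opt2 (time 5≤16, cost 275≤295).
Opt2: not dominated (best time).
Opt3: dominated by Opt4 (time 10≤12, cost 67≤104).
Opt4: not dominated (best cost).
Opt5: dominated by Opt3 (time 12≤25, cost 104≤274).
Opt6: dominated by Opt11 (time 6≤6, cost 174≤207).
Opt7: dominated by Opt3 (time 12≤24, cost 104≤210).
Opt8: not dominated.
Opt9: dominated by Opt3 (time 12≤23, cost 104≤212).
Opt10: dominated by Opt4 (time 10≤27, cost 67≤102).
Opt11: not dominated.
Opt12: dominated by Opt1 (time 16≤30, cost 295≤299).
Pareto-optimal: Opt2, Opt4, Opt8, Opt11 → 4.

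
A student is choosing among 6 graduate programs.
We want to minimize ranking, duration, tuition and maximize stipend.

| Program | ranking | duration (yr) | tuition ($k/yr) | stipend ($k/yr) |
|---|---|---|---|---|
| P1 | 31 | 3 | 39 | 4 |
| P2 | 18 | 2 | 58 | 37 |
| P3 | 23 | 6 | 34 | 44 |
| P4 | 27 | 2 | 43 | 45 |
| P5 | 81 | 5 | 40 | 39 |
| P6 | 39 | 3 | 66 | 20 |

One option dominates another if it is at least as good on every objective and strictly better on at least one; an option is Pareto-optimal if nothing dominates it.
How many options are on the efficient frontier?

5

P1: not dominated.
P2: not dominated (best ranking).
P3: not dominated (best tuition).
P4: not dominated (best stipend).
P5: not dominated.
P6: dominated by P2 (ranking 18≤39, duration 2≤3, tuition 58≤66, stipend 37≥20).
Pareto-optimal: P1, P2, P3, P4, P5 → 5.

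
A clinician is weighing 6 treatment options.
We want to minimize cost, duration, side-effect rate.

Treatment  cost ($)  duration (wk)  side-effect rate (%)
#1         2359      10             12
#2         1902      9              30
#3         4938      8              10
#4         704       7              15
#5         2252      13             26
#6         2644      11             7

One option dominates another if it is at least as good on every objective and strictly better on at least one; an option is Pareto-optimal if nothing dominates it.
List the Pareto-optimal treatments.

#1: not dominated.
#2: dominated by #4 (cost 704≤1902, duration 7≤9, side-effect rate 15≤30).
#3: not dominated.
#4: not dominated (best cost).
#5: dominated by #4 (cost 704≤2252, duration 7≤13, side-effect rate 15≤26).
#6: not dominated (best side-effect rate).

#1, #3, #4, #6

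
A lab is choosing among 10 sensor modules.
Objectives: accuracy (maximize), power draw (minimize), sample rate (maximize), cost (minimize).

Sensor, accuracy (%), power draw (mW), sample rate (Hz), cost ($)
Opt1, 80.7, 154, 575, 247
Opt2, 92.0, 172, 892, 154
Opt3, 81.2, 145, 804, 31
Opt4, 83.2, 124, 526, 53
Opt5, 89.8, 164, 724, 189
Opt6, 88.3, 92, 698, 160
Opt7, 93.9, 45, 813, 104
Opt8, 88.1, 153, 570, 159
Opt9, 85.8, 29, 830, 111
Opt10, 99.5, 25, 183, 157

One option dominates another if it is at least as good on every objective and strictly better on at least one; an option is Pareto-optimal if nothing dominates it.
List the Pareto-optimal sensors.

Opt1: dominated by Opt3 (accuracy 81.2≥80.7, power draw 145≤154, sample rate 804≥575, cost 31≤247).
Opt2: not dominated (best sample rate).
Opt3: not dominated (best cost).
Opt4: not dominated.
Opt5: dominated by Opt7 (accuracy 93.9≥89.8, power draw 45≤164, sample rate 813≥724, cost 104≤189).
Opt6: dominated by Opt7 (accuracy 93.9≥88.3, power draw 45≤92, sample rate 813≥698, cost 104≤160).
Opt7: not dominated.
Opt8: dominated by Opt7 (accuracy 93.9≥88.1, power draw 45≤153, sample rate 813≥570, cost 104≤159).
Opt9: not dominated.
Opt10: not dominated (best accuracy).

Opt2, Opt3, Opt4, Opt7, Opt9, Opt10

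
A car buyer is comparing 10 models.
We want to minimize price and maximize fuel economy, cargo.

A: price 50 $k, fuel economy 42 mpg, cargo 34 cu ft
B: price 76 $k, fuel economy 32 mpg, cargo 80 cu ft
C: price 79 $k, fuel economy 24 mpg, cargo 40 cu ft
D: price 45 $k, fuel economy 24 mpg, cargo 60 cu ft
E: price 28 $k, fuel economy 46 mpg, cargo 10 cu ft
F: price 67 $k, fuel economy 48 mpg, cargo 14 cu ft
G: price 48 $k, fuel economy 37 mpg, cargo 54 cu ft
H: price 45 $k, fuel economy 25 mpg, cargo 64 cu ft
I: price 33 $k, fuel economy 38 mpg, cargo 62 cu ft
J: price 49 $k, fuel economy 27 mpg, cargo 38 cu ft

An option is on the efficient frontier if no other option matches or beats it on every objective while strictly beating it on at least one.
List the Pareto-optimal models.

A: not dominated.
B: not dominated (best cargo).
C: dominated by B (price 76≤79, fuel economy 32≥24, cargo 80≥40).
D: dominated by H (price 45≤45, fuel economy 25≥24, cargo 64≥60).
E: not dominated (best price).
F: not dominated (best fuel economy).
G: dominated by I (price 33≤48, fuel economy 38≥37, cargo 62≥54).
H: not dominated.
I: not dominated.
J: dominated by G (price 48≤49, fuel economy 37≥27, cargo 54≥38).

A, B, E, F, H, I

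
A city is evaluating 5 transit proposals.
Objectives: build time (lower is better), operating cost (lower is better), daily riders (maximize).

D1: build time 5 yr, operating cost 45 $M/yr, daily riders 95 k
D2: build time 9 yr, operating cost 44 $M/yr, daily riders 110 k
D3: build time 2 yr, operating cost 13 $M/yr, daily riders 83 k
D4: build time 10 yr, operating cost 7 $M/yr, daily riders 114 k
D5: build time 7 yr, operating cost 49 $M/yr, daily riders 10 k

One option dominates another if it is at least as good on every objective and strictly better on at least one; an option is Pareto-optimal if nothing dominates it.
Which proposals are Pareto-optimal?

D1: not dominated.
D2: not dominated.
D3: not dominated (best build time).
D4: not dominated (best operating cost).
D5: dominated by D1 (build time 5≤7, operating cost 45≤49, daily riders 95≥10).

D1, D2, D3, D4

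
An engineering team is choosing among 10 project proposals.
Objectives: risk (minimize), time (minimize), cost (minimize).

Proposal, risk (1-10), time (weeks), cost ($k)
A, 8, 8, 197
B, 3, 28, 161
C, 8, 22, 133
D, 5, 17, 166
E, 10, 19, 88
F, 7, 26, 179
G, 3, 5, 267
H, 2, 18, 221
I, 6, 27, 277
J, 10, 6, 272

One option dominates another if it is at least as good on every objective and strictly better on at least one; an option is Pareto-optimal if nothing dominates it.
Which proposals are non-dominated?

A, B, C, D, E, G, H

A: not dominated.
B: not dominated.
C: not dominated.
D: not dominated.
E: not dominated (best cost).
F: dominated by D (risk 5≤7, time 17≤26, cost 166≤179).
G: not dominated (best time).
H: not dominated (best risk).
I: dominated by D (risk 5≤6, time 17≤27, cost 166≤277).
J: dominated by G (risk 3≤10, time 5≤6, cost 267≤272).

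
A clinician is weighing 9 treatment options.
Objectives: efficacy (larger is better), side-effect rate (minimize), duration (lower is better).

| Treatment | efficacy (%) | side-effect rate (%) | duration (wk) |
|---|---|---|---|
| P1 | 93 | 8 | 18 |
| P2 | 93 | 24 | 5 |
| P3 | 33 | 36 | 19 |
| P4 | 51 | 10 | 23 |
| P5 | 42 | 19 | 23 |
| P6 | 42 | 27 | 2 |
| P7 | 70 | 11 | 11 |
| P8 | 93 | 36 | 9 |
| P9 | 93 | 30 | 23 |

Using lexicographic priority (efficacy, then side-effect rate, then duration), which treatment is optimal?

P1

First maximize efficacy: best is 93, kept {P1, P2, P8, P9}.
Then minimize side-effect rate: best is 8, kept {P1}.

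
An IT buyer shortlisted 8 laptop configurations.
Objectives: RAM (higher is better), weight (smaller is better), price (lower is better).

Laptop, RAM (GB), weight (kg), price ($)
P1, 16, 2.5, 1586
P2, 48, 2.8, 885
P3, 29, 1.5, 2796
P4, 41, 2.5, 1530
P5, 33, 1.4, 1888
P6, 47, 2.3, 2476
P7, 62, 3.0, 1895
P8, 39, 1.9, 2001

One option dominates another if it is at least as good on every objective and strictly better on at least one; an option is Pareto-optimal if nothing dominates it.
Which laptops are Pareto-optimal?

P2, P4, P5, P6, P7, P8

P1: dominated by P4 (RAM 41≥16, weight 2.5≤2.5, price 1530≤1586).
P2: not dominated (best price).
P3: dominated by P5 (RAM 33≥29, weight 1.4≤1.5, price 1888≤2796).
P4: not dominated.
P5: not dominated (best weight).
P6: not dominated.
P7: not dominated (best RAM).
P8: not dominated.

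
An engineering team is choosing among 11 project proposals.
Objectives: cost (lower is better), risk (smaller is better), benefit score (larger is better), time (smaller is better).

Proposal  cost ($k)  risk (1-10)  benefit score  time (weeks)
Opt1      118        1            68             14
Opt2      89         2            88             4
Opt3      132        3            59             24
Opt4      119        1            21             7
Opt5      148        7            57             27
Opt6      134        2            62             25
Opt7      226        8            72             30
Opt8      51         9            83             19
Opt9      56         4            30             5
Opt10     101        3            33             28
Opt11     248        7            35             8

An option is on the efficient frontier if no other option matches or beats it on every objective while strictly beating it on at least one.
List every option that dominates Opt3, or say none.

Opt1: cost 118≤132, risk 1≤3, benefit score 68≥59, time 14≤24 — dominates Opt3.
Opt2: cost 89≤132, risk 2≤3, benefit score 88≥59, time 4≤24 — dominates Opt3.
Others (Opt4, Opt5, Opt6, Opt7, Opt8, Opt9, Opt10, Opt11) are each worse than Opt3 on at least one objective.

Opt1, Opt2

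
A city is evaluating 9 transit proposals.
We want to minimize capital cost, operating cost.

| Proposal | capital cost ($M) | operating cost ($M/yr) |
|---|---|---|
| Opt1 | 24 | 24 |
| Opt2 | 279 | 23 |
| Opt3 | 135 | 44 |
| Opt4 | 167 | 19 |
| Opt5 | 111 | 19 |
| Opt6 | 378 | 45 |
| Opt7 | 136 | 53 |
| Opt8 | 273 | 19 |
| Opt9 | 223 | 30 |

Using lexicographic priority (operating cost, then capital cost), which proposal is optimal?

Opt5

First minimize operating cost: best is 19, kept {Opt4, Opt5, Opt8}.
Then minimize capital cost: best is 111, kept {Opt5}.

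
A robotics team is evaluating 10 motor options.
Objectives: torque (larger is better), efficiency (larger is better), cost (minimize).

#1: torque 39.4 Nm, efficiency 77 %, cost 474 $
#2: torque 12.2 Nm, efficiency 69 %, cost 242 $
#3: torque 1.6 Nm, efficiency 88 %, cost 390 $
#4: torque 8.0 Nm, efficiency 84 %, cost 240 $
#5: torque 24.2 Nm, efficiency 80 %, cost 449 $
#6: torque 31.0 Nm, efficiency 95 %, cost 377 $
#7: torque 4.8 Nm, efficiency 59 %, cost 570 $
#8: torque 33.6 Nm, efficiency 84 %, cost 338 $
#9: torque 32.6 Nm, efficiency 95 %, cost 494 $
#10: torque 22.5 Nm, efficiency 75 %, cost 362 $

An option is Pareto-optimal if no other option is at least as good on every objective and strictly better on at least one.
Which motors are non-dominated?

#1: not dominated (best torque).
#2: not dominated.
#3: dominated by #6 (torque 31.0≥1.6, efficiency 95≥88, cost 377≤390).
#4: not dominated (best cost).
#5: dominated by #6 (torque 31.0≥24.2, efficiency 95≥80, cost 377≤449).
#6: not dominated.
#7: dominated by #1 (torque 39.4≥4.8, efficiency 77≥59, cost 474≤570).
#8: not dominated.
#9: not dominated.
#10: dominated by #8 (torque 33.6≥22.5, efficiency 84≥75, cost 338≤362).

#1, #2, #4, #6, #8, #9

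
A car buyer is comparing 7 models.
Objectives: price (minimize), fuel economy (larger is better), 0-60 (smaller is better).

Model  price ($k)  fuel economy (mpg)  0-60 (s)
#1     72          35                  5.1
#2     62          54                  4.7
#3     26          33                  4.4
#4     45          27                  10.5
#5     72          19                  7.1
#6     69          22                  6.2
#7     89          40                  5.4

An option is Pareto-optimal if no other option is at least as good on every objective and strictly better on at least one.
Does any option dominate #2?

No

#1: worse on price (72 vs 62).
#3: worse on fuel economy (33 vs 54).
#4: worse on fuel economy (27 vs 54).
#5: worse on price (72 vs 62).
#6: worse on price (69 vs 62).
#7: worse on price (89 vs 62).
No option is at least as good as #2 on every objective and strictly better on one.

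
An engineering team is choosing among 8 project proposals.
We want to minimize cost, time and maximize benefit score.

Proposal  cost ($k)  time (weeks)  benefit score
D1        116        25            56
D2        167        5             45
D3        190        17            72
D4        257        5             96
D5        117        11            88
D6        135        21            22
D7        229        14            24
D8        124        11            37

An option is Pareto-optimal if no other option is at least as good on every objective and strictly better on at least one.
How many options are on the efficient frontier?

4

D1: not dominated (best cost).
D2: not dominated.
D3: dominated by D5 (cost 117≤190, time 11≤17, benefit score 88≥72).
D4: not dominated (best benefit score).
D5: not dominated.
D6: dominated by D5 (cost 117≤135, time 11≤21, benefit score 88≥22).
D7: dominated by D2 (cost 167≤229, time 5≤14, benefit score 45≥24).
D8: dominated by D5 (cost 117≤124, time 11≤11, benefit score 88≥37).
Pareto-optimal: D1, D2, D4, D5 → 4.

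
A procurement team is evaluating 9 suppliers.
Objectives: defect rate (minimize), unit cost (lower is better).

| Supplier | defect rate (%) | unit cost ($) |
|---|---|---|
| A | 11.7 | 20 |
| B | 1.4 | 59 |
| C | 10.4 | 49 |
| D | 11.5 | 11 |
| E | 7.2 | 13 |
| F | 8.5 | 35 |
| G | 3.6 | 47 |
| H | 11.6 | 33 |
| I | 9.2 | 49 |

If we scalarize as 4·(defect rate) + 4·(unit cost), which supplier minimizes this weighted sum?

E

A: 4·11.7 + 4·20 = 126.8
B: 4·1.4 + 4·59 = 241.6
C: 4·10.4 + 4·49 = 237.6
D: 4·11.5 + 4·11 = 90.0
E: 4·7.2 + 4·13 = 80.8
F: 4·8.5 + 4·35 = 174.0
G: 4·3.6 + 4·47 = 202.4
H: 4·11.6 + 4·33 = 178.4
I: 4·9.2 + 4·49 = 232.8
Lowest: E at 80.8.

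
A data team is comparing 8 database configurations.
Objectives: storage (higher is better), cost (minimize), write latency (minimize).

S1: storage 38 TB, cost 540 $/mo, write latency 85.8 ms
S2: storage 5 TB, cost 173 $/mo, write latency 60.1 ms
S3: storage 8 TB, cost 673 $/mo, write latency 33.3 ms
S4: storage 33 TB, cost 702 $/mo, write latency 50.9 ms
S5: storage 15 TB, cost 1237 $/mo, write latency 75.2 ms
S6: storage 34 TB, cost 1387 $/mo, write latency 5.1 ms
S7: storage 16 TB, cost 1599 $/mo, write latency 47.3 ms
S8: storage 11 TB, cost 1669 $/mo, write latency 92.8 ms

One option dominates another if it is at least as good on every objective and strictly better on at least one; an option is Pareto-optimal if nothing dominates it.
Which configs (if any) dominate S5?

S4

S4: storage 33≥15, cost 702≤1237, write latency 50.9≤75.2 — dominates S5.
Others (S1, S2, S3, S6, S7, S8) are each worse than S5 on at least one objective.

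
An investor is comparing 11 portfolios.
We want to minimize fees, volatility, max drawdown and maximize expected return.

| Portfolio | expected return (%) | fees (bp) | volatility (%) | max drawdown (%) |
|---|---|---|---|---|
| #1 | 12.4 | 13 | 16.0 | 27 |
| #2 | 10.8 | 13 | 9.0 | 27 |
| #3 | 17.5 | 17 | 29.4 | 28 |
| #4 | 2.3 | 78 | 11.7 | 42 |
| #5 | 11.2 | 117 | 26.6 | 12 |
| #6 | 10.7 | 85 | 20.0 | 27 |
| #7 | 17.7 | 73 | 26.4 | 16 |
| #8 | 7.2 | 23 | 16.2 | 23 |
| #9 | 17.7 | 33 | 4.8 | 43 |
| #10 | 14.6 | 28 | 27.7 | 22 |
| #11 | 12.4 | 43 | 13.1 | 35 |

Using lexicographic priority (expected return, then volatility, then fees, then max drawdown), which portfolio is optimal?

#9

First maximize expected return: best is 17.7, kept {#7, #9}.
Then minimize volatility: best is 4.8, kept {#9}.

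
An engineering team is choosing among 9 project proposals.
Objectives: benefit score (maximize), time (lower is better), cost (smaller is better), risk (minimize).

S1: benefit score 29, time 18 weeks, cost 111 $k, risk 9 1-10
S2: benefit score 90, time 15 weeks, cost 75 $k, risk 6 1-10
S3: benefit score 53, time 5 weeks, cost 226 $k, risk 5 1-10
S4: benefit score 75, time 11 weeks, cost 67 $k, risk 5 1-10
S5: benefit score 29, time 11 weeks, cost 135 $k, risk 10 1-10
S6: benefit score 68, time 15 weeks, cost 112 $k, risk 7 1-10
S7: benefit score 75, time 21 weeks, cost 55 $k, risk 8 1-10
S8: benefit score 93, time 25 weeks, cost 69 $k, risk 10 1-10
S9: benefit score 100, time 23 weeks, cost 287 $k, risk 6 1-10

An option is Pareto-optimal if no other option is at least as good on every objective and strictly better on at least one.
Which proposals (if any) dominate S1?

S2: benefit score 90≥29, time 15≤18, cost 75≤111, risk 6≤9 — dominates S1.
S4: benefit score 75≥29, time 11≤18, cost 67≤111, risk 5≤9 — dominates S1.
Others (S3, S5, S6, S7, S8, S9) are each worse than S1 on at least one objective.

S2, S4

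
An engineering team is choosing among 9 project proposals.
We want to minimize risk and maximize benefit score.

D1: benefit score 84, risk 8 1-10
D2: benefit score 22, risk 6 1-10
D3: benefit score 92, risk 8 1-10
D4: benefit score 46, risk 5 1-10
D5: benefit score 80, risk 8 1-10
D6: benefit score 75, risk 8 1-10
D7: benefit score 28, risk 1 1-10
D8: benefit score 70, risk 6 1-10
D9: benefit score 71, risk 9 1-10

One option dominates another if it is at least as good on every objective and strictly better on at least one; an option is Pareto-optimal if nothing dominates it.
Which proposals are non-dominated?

D1: dominated by D3 (benefit score 92≥84, risk 8≤8).
D2: dominated by D4 (benefit score 46≥22, risk 5≤6).
D3: not dominated (best benefit score).
D4: not dominated.
D5: dominated by D1 (benefit score 84≥80, risk 8≤8).
D6: dominated by D1 (benefit score 84≥75, risk 8≤8).
D7: not dominated (best risk).
D8: not dominated.
D9: dominated by D1 (benefit score 84≥71, risk 8≤9).

D3, D4, D7, D8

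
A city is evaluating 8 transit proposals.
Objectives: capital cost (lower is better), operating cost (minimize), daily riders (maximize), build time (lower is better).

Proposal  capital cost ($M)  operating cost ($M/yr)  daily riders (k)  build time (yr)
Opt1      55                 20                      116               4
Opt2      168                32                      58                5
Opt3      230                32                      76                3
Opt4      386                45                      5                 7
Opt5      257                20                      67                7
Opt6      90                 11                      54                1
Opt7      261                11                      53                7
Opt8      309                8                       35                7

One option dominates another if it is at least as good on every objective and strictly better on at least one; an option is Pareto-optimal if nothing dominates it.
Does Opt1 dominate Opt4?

Opt1 vs Opt4: capital cost 55≤386, operating cost 20≤45, daily riders 116≥5, build time 4≤7 — Opt1 is at least as good on every objective with at least one strict improvement.

Yes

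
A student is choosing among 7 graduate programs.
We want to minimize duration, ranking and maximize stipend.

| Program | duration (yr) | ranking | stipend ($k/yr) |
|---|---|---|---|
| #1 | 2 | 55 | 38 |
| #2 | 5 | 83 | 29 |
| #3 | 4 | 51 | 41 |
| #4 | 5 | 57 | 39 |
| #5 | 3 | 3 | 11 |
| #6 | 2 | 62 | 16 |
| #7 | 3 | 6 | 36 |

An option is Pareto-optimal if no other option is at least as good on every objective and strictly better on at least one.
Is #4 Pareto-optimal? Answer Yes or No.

No

#3 vs #4: duration 4≤5, ranking 51≤57, stipend 41≥39 — #3 is at least as good on every objective and strictly better on at least one, so #3 dominates #4.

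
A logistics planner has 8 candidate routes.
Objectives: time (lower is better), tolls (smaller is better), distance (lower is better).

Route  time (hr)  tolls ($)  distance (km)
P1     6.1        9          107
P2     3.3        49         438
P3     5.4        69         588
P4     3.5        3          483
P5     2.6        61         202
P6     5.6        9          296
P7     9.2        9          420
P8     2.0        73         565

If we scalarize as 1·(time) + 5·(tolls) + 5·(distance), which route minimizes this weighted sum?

P1: 1·6.1 + 5·9 + 5·107 = 586.1
P2: 1·3.3 + 5·49 + 5·438 = 2438.3
P3: 1·5.4 + 5·69 + 5·588 = 3290.4
P4: 1·3.5 + 5·3 + 5·483 = 2433.5
P5: 1·2.6 + 5·61 + 5·202 = 1317.6
P6: 1·5.6 + 5·9 + 5·296 = 1530.6
P7: 1·9.2 + 5·9 + 5·420 = 2154.2
P8: 1·2.0 + 5·73 + 5·565 = 3192.0
Lowest: P1 at 586.1.

P1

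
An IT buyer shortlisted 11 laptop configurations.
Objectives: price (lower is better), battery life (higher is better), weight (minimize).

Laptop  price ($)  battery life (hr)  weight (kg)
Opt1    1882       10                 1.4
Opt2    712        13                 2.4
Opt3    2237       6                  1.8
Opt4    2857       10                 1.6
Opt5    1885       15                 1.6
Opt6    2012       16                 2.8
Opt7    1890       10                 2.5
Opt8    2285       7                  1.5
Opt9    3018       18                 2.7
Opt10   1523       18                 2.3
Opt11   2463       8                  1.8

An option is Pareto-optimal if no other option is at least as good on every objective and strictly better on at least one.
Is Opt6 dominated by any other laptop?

Opt10 vs Opt6: price 1523≤2012, battery life 18≥16, weight 2.3≤2.8 — Opt10 is at least as good on every objective and strictly better on at least one, so Opt10 dominates Opt6.

Yes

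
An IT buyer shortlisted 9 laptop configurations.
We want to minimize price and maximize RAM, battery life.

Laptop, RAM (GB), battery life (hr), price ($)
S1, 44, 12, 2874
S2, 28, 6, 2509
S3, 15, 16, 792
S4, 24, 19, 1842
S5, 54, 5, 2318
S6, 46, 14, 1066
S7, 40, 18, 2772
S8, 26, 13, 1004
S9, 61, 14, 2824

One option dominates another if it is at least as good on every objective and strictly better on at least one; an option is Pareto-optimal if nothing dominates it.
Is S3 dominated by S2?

S2 vs S3: S2 is worse on battery life (6 vs 16), so it does not dominate S3.

No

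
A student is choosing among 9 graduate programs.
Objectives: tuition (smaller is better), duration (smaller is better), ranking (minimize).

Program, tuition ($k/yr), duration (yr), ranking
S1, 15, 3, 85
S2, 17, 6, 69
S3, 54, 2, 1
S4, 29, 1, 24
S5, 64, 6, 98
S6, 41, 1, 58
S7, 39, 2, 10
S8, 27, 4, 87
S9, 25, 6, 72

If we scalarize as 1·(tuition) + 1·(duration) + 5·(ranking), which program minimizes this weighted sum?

S1: 1·15 + 1·3 + 5·85 = 443
S2: 1·17 + 1·6 + 5·69 = 368
S3: 1·54 + 1·2 + 5·1 = 61
S4: 1·29 + 1·1 + 5·24 = 150
S5: 1·64 + 1·6 + 5·98 = 560
S6: 1·41 + 1·1 + 5·58 = 332
S7: 1·39 + 1·2 + 5·10 = 91
S8: 1·27 + 1·4 + 5·87 = 466
S9: 1·25 + 1·6 + 5·72 = 391
Lowest: S3 at 61.

S3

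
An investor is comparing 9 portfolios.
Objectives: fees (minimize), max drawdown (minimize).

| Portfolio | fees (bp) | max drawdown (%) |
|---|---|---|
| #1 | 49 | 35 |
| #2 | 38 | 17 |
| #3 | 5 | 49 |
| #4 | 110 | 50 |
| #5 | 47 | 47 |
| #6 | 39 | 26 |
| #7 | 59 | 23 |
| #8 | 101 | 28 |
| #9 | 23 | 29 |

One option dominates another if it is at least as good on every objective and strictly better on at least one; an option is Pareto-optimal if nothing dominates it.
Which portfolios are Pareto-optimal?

#2, #3, #9

#1: dominated by #2 (fees 38≤49, max drawdown 17≤35).
#2: not dominated (best max drawdown).
#3: not dominated (best fees).
#4: dominated by #1 (fees 49≤110, max drawdown 35≤50).
#5: dominated by #2 (fees 38≤47, max drawdown 17≤47).
#6: dominated by #2 (fees 38≤39, max drawdown 17≤26).
#7: dominated by #2 (fees 38≤59, max drawdown 17≤23).
#8: dominated by #2 (fees 38≤101, max drawdown 17≤28).
#9: not dominated.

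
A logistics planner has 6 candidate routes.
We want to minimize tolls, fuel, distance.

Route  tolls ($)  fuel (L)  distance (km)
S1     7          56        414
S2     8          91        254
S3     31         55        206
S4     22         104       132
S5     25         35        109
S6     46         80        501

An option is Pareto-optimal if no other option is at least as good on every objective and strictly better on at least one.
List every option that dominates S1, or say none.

none

S2: worse on tolls (8 vs 7).
S3: worse on tolls (31 vs 7).
S4: worse on tolls (22 vs 7).
S5: worse on tolls (25 vs 7).
S6: worse on tolls (46 vs 7).
No option dominates S1.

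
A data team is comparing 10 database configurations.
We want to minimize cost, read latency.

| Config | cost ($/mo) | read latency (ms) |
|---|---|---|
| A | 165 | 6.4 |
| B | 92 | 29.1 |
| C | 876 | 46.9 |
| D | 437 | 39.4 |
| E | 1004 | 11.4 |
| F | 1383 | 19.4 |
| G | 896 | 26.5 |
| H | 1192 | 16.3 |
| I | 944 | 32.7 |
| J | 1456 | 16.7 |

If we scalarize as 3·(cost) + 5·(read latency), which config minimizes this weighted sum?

B

A: 3·165 + 5·6.4 = 527.0
B: 3·92 + 5·29.1 = 421.5
C: 3·876 + 5·46.9 = 2862.5
D: 3·437 + 5·39.4 = 1508.0
E: 3·1004 + 5·11.4 = 3069.0
F: 3·1383 + 5·19.4 = 4246.0
G: 3·896 + 5·26.5 = 2820.5
H: 3·1192 + 5·16.3 = 3657.5
I: 3·944 + 5·32.7 = 2995.5
J: 3·1456 + 5·16.7 = 4451.5
Lowest: B at 421.5.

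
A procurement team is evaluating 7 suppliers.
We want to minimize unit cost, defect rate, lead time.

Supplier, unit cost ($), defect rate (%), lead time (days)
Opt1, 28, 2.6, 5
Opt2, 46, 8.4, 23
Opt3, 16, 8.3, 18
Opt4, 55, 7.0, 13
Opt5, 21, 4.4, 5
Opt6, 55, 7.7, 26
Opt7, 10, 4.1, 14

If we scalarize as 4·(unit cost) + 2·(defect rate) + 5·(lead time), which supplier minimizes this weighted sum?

Opt5

Opt1: 4·28 + 2·2.6 + 5·5 = 142.2
Opt2: 4·46 + 2·8.4 + 5·23 = 315.8
Opt3: 4·16 + 2·8.3 + 5·18 = 170.6
Opt4: 4·55 + 2·7.0 + 5·13 = 299.0
Opt5: 4·21 + 2·4.4 + 5·5 = 117.8
Opt6: 4·55 + 2·7.7 + 5·26 = 365.4
Opt7: 4·10 + 2·4.1 + 5·14 = 118.2
Lowest: Opt5 at 117.8.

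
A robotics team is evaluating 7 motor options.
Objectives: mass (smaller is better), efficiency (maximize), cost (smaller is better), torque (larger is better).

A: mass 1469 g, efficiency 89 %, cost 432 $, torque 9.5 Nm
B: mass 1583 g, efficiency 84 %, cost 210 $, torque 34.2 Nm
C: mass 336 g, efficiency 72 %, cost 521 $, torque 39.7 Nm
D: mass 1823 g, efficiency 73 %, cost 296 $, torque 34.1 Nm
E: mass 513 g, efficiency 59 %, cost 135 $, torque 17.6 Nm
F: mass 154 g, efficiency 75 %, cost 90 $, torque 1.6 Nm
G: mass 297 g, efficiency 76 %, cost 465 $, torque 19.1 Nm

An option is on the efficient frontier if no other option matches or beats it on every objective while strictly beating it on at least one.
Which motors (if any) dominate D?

B

B: mass 1583≤1823, efficiency 84≥73, cost 210≤296, torque 34.2≥34.1 — dominates D.
Others (A, C, E, F, G) are each worse than D on at least one objective.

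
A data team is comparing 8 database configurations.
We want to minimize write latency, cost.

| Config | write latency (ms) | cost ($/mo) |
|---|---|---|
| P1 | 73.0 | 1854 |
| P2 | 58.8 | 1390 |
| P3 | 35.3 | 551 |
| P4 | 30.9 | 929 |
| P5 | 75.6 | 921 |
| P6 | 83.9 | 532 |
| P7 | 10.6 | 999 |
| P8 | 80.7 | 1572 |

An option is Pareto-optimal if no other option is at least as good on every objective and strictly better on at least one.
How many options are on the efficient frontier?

4

P1: dominated by P2 (write latency 58.8≤73.0, cost 1390≤1854).
P2: dominated by P3 (write latency 35.3≤58.8, cost 551≤1390).
P3: not dominated.
P4: not dominated.
P5: dominated by P3 (write latency 35.3≤75.6, cost 551≤921).
P6: not dominated (best cost).
P7: not dominated (best write latency).
P8: dominated by P2 (write latency 58.8≤80.7, cost 1390≤1572).
Pareto-optimal: P3, P4, P6, P7 → 4.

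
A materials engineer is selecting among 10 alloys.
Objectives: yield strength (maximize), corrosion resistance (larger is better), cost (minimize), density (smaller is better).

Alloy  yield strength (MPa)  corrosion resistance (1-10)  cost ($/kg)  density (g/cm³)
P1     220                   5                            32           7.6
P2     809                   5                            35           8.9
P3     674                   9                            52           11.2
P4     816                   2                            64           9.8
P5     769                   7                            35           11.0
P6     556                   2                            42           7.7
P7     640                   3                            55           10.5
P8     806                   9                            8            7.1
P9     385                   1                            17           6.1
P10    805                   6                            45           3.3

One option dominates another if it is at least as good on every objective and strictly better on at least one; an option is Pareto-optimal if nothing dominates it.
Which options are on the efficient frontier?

P2, P4, P8, P9, P10

P1: dominated by P8 (yield strength 806≥220, corrosion resistance 9≥5, cost 8≤32, density 7.1≤7.6).
P2: not dominated.
P3: dominated by P8 (yield strength 806≥674, corrosion resistance 9≥9, cost 8≤52, density 7.1≤11.2).
P4: not dominated (best yield strength).
P5: dominated by P8 (yield strength 806≥769, corrosion resistance 9≥7, cost 8≤35, density 7.1≤11.0).
P6: dominated by P8 (yield strength 806≥556, corrosion resistance 9≥2, cost 8≤42, density 7.1≤7.7).
P7: dominated by P2 (yield strength 809≥640, corrosion resistance 5≥3, cost 35≤55, density 8.9≤10.5).
P8: not dominated (best cost).
P9: not dominated.
P10: not dominated (best density).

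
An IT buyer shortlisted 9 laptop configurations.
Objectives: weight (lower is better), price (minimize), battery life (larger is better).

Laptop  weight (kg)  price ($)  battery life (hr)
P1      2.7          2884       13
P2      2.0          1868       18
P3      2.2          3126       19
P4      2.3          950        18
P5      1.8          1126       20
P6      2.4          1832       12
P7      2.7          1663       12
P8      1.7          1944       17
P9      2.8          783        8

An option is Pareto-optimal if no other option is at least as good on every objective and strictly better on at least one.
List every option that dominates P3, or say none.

P5

P5: weight 1.8≤2.2, price 1126≤3126, battery life 20≥19 — dominates P3.
Others (P1, P2, P4, P6, P7, P8, P9) are each worse than P3 on at least one objective.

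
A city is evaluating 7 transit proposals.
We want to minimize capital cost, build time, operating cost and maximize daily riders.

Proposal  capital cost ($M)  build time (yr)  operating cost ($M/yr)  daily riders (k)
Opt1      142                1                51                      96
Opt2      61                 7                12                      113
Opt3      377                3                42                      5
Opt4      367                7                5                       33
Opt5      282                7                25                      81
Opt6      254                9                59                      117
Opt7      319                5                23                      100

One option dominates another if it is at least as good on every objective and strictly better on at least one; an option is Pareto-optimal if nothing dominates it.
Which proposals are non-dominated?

Opt1: not dominated (best build time).
Opt2: not dominated (best capital cost).
Opt3: not dominated.
Opt4: not dominated (best operating cost).
Opt5: dominated by Opt2 (capital cost 61≤282, build time 7≤7, operating cost 12≤25, daily riders 113≥81).
Opt6: not dominated (best daily riders).
Opt7: not dominated.

Opt1, Opt2, Opt3, Opt4, Opt6, Opt7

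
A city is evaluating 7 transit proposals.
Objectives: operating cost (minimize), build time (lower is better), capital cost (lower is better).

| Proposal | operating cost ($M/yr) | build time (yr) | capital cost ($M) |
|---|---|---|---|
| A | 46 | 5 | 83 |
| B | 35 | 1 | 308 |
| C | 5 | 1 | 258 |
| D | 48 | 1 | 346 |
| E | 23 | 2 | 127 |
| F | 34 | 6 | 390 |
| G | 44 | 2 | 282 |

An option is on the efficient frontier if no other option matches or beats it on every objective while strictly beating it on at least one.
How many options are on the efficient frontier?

A: not dominated (best capital cost).
B: dominated by C (operating cost 5≤35, build time 1≤1, capital cost 258≤308).
C: not dominated (best operating cost).
D: dominated by B (operating cost 35≤48, build time 1≤1, capital cost 308≤346).
E: not dominated.
F: dominated by C (operating cost 5≤34, build time 1≤6, capital cost 258≤390).
G: dominated by C (operating cost 5≤44, build time 1≤2, capital cost 258≤282).
Pareto-optimal: A, C, E → 3.

3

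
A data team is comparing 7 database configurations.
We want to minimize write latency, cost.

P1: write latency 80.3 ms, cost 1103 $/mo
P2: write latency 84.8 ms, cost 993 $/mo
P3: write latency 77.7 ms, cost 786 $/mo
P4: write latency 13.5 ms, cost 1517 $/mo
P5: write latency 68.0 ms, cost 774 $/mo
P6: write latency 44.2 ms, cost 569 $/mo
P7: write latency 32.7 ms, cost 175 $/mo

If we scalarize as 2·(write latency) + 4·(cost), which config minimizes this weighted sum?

P7

P1: 2·80.3 + 4·1103 = 4572.6
P2: 2·84.8 + 4·993 = 4141.6
P3: 2·77.7 + 4·786 = 3299.4
P4: 2·13.5 + 4·1517 = 6095.0
P5: 2·68.0 + 4·774 = 3232.0
P6: 2·44.2 + 4·569 = 2364.4
P7: 2·32.7 + 4·175 = 765.4
Lowest: P7 at 765.4.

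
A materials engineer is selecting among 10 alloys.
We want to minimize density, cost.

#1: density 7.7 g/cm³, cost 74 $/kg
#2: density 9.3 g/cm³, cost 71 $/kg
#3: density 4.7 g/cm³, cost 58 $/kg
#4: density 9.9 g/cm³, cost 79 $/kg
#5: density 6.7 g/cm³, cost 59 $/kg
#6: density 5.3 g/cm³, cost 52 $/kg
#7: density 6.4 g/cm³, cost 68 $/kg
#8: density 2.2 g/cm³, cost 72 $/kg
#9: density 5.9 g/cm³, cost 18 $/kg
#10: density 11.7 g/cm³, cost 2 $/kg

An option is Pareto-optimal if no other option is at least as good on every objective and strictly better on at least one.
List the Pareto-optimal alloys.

#1: dominated by #3 (density 4.7≤7.7, cost 58≤74).
#2: dominated by #3 (density 4.7≤9.3, cost 58≤71).
#3: not dominated.
#4: dominated by #1 (density 7.7≤9.9, cost 74≤79).
#5: dominated by #3 (density 4.7≤6.7, cost 58≤59).
#6: not dominated.
#7: dominated by #3 (density 4.7≤6.4, cost 58≤68).
#8: not dominated (best density).
#9: not dominated.
#10: not dominated (best cost).

#3, #6, #8, #9, #10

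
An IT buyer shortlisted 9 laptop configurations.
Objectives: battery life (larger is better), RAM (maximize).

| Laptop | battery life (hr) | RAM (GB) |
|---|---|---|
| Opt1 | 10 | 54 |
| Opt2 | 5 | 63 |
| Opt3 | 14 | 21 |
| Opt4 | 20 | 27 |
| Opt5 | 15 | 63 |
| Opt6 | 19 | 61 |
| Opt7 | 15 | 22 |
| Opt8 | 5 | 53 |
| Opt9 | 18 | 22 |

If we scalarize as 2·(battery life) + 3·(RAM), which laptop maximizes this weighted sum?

Opt6

Opt1: 2·10 + 3·54 = 182
Opt2: 2·5 + 3·63 = 199
Opt3: 2·14 + 3·21 = 91
Opt4: 2·20 + 3·27 = 121
Opt5: 2·15 + 3·63 = 219
Opt6: 2·19 + 3·61 = 221
Opt7: 2·15 + 3·22 = 96
Opt8: 2·5 + 3·53 = 169
Opt9: 2·18 + 3·22 = 102
Highest: Opt6 at 221.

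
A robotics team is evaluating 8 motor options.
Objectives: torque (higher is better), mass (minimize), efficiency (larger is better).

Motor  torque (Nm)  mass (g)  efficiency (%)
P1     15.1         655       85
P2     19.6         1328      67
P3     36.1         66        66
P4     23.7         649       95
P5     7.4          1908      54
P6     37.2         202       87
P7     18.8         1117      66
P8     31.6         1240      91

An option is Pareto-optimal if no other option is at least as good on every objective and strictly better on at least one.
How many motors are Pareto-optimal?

4

P1: dominated by P4 (torque 23.7≥15.1, mass 649≤655, efficiency 95≥85).
P2: dominated by P4 (torque 23.7≥19.6, mass 649≤1328, efficiency 95≥67).
P3: not dominated (best mass).
P4: not dominated (best efficiency).
P5: dominated by P1 (torque 15.1≥7.4, mass 655≤1908, efficiency 85≥54).
P6: not dominated (best torque).
P7: dominated by P3 (torque 36.1≥18.8, mass 66≤1117, efficiency 66≥66).
P8: not dominated.
Pareto-optimal: P3, P4, P6, P8 → 4.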